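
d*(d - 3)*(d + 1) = d^3 - 2*d^2 - 3*d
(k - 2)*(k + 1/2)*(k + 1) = k^3 - k^2/2 - 5*k/2 - 1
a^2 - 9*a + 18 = (a - 6)*(a - 3)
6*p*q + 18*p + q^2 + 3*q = (6*p + q)*(q + 3)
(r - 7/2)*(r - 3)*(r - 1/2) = r^3 - 7*r^2 + 55*r/4 - 21/4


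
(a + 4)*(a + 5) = a^2 + 9*a + 20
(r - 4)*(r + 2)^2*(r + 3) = r^4 + 3*r^3 - 12*r^2 - 52*r - 48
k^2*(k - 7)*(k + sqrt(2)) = k^4 - 7*k^3 + sqrt(2)*k^3 - 7*sqrt(2)*k^2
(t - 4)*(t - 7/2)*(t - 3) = t^3 - 21*t^2/2 + 73*t/2 - 42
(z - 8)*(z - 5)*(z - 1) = z^3 - 14*z^2 + 53*z - 40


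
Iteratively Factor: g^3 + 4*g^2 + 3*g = (g + 3)*(g^2 + g) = (g + 1)*(g + 3)*(g)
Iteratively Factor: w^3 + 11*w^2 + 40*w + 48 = (w + 4)*(w^2 + 7*w + 12) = (w + 3)*(w + 4)*(w + 4)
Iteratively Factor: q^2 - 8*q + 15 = (q - 3)*(q - 5)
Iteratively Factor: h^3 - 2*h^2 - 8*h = (h)*(h^2 - 2*h - 8) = h*(h + 2)*(h - 4)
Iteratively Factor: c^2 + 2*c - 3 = (c + 3)*(c - 1)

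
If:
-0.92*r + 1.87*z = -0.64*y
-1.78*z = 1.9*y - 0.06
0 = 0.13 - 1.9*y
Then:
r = -0.03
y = 0.07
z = -0.04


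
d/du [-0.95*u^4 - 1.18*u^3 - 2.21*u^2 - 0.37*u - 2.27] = -3.8*u^3 - 3.54*u^2 - 4.42*u - 0.37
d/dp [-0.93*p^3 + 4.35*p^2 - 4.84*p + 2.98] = -2.79*p^2 + 8.7*p - 4.84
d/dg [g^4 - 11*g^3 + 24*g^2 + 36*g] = 4*g^3 - 33*g^2 + 48*g + 36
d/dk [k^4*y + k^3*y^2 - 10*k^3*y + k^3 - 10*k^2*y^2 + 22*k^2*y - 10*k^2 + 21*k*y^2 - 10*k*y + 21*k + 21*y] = 4*k^3*y + 3*k^2*y^2 - 30*k^2*y + 3*k^2 - 20*k*y^2 + 44*k*y - 20*k + 21*y^2 - 10*y + 21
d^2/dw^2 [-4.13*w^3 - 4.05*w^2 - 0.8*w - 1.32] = -24.78*w - 8.1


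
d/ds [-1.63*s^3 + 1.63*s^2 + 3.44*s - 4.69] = -4.89*s^2 + 3.26*s + 3.44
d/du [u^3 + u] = 3*u^2 + 1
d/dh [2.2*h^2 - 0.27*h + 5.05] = 4.4*h - 0.27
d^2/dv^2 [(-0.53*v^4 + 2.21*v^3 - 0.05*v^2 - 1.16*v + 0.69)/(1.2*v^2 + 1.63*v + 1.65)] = (-1.5264*v^6 - 6.22007999999999*v^5 - 14.745342*v^4 - 22.960262*v^3 + 24.90327*v^2 + 57.97899*v + 6.901512)/(1.728*v^6 + 7.0416*v^5 + 16.69284*v^4 + 23.695147*v^3 + 22.952655*v^2 + 13.313025*v + 4.492125)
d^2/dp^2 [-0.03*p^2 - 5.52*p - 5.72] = -0.0600000000000000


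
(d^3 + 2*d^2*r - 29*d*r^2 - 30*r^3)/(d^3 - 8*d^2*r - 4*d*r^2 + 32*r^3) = (d^3 + 2*d^2*r - 29*d*r^2 - 30*r^3)/(d^3 - 8*d^2*r - 4*d*r^2 + 32*r^3)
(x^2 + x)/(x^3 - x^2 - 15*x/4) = 4*(x + 1)/(4*x^2 - 4*x - 15)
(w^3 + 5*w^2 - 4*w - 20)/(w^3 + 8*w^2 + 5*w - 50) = (w + 2)/(w + 5)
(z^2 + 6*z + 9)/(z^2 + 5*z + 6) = (z + 3)/(z + 2)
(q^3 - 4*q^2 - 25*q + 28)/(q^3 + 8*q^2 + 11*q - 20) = (q - 7)/(q + 5)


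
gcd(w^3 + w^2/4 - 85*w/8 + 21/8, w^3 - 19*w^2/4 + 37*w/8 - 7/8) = w - 1/4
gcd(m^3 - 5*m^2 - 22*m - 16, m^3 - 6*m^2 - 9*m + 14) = m + 2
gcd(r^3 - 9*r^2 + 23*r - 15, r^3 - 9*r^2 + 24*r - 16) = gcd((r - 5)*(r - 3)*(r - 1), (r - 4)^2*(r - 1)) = r - 1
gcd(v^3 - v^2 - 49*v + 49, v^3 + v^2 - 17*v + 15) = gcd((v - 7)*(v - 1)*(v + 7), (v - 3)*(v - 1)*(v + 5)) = v - 1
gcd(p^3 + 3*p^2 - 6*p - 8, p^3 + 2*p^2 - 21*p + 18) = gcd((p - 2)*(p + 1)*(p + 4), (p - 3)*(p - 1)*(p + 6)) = 1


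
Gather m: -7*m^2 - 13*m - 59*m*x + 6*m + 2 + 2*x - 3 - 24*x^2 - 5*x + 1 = -7*m^2 + m*(-59*x - 7) - 24*x^2 - 3*x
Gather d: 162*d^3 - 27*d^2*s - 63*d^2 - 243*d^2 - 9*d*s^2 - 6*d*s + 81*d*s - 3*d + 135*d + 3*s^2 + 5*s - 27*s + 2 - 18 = 162*d^3 + d^2*(-27*s - 306) + d*(-9*s^2 + 75*s + 132) + 3*s^2 - 22*s - 16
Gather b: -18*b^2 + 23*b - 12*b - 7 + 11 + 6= -18*b^2 + 11*b + 10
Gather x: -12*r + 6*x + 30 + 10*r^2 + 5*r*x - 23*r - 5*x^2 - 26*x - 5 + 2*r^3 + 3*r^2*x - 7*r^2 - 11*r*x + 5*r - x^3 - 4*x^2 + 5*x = 2*r^3 + 3*r^2 - 30*r - x^3 - 9*x^2 + x*(3*r^2 - 6*r - 15) + 25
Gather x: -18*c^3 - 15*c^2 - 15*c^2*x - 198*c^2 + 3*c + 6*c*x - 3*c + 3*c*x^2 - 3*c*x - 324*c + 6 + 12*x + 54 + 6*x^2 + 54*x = -18*c^3 - 213*c^2 - 324*c + x^2*(3*c + 6) + x*(-15*c^2 + 3*c + 66) + 60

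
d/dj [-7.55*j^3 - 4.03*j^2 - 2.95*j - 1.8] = -22.65*j^2 - 8.06*j - 2.95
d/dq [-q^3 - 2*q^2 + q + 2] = -3*q^2 - 4*q + 1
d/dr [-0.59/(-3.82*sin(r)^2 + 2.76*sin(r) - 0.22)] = (1.6284 - 4.5076*sin(r))*cos(r)/(3.82*sin(r)^2 - 2.76*sin(r) + 0.22)^2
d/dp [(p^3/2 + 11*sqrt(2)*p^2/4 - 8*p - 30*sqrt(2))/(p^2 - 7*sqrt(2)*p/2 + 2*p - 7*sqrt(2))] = (-(4*p - 7*sqrt(2) + 4)*(2*p^3 + 11*sqrt(2)*p^2 - 32*p - 120*sqrt(2))/2 + (3*p^2 + 11*sqrt(2)*p - 16)*(2*p^2 - 7*sqrt(2)*p + 4*p - 14*sqrt(2)))/(2*p^2 - 7*sqrt(2)*p + 4*p - 14*sqrt(2))^2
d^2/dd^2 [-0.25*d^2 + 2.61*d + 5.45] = -0.500000000000000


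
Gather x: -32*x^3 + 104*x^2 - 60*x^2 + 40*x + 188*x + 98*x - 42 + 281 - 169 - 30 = -32*x^3 + 44*x^2 + 326*x + 40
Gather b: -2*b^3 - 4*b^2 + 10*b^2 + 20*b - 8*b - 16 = -2*b^3 + 6*b^2 + 12*b - 16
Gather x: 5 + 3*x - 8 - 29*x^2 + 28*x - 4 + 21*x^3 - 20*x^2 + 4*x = 21*x^3 - 49*x^2 + 35*x - 7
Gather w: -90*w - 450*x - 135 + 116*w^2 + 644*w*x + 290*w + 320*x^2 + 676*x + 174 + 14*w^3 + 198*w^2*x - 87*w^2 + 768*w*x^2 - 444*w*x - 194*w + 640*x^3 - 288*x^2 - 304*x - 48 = 14*w^3 + w^2*(198*x + 29) + w*(768*x^2 + 200*x + 6) + 640*x^3 + 32*x^2 - 78*x - 9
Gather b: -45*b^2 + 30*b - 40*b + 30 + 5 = -45*b^2 - 10*b + 35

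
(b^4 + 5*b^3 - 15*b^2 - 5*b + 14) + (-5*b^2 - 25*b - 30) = b^4 + 5*b^3 - 20*b^2 - 30*b - 16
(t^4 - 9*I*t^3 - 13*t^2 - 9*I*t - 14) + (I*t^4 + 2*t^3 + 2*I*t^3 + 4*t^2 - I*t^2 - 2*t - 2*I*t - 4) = t^4 + I*t^4 + 2*t^3 - 7*I*t^3 - 9*t^2 - I*t^2 - 2*t - 11*I*t - 18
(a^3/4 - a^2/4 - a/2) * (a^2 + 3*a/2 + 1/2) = a^5/4 + a^4/8 - 3*a^3/4 - 7*a^2/8 - a/4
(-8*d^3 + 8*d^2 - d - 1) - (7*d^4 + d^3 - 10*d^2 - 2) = -7*d^4 - 9*d^3 + 18*d^2 - d + 1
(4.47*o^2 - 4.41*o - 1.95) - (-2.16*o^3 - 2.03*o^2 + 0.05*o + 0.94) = 2.16*o^3 + 6.5*o^2 - 4.46*o - 2.89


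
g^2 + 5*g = g*(g + 5)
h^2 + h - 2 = (h - 1)*(h + 2)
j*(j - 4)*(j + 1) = j^3 - 3*j^2 - 4*j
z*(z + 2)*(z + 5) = z^3 + 7*z^2 + 10*z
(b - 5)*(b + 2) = b^2 - 3*b - 10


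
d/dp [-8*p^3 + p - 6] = 1 - 24*p^2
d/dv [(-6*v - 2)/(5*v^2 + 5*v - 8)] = 2*(15*v^2 + 10*v + 29)/(25*v^4 + 50*v^3 - 55*v^2 - 80*v + 64)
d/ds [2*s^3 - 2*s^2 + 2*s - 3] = 6*s^2 - 4*s + 2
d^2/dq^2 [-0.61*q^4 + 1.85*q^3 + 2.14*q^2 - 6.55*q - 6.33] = -7.32*q^2 + 11.1*q + 4.28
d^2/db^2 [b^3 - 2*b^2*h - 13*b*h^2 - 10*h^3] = 6*b - 4*h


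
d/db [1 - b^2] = -2*b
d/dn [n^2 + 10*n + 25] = 2*n + 10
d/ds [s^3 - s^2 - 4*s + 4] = 3*s^2 - 2*s - 4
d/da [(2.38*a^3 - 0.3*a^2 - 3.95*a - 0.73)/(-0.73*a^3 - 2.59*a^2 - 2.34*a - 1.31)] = (-6.3832*a^4 - 16.9054*a^3 - 20.4806*a^2 - 2.9954*a + 3.4663)/(0.5329*a^6 + 3.7814*a^5 + 10.1245*a^4 + 14.0338*a^3 + 12.2614*a^2 + 6.1308*a + 1.7161)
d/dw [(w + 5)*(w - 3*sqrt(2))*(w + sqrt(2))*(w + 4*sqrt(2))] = 4*w^3 + 6*sqrt(2)*w^2 + 15*w^2 - 44*w + 20*sqrt(2)*w - 110 - 24*sqrt(2)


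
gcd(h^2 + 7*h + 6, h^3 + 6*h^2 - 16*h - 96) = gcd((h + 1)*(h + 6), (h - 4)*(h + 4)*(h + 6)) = h + 6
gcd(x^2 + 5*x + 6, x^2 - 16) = 1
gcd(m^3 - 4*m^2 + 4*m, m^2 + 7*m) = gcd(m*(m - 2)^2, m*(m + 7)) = m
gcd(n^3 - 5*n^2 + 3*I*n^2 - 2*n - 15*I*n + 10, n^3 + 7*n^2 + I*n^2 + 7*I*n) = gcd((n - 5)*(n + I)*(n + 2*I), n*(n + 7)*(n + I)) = n + I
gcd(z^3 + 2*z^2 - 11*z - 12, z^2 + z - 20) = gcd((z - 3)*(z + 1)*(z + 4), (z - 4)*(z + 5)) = 1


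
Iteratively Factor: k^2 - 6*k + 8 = (k - 4)*(k - 2)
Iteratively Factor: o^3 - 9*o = (o + 3)*(o^2 - 3*o) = o*(o + 3)*(o - 3)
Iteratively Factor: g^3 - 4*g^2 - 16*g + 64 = (g - 4)*(g^2 - 16) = (g - 4)^2*(g + 4)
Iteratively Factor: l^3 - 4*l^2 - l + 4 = (l - 1)*(l^2 - 3*l - 4) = (l - 1)*(l + 1)*(l - 4)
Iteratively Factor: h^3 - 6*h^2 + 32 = (h - 4)*(h^2 - 2*h - 8) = (h - 4)^2*(h + 2)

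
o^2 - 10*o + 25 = (o - 5)^2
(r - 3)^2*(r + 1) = r^3 - 5*r^2 + 3*r + 9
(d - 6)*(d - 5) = d^2 - 11*d + 30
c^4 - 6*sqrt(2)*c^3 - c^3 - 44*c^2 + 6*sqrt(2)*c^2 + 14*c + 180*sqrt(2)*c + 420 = (c - 6)*(c + 5)*(c - 7*sqrt(2))*(c + sqrt(2))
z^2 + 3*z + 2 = (z + 1)*(z + 2)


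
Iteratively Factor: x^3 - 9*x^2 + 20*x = (x - 4)*(x^2 - 5*x) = x*(x - 4)*(x - 5)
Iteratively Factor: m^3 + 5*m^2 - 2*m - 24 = (m + 3)*(m^2 + 2*m - 8) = (m + 3)*(m + 4)*(m - 2)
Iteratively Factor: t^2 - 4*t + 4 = (t - 2)*(t - 2)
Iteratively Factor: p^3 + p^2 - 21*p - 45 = (p - 5)*(p^2 + 6*p + 9) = (p - 5)*(p + 3)*(p + 3)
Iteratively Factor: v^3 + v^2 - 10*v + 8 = (v - 2)*(v^2 + 3*v - 4) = (v - 2)*(v - 1)*(v + 4)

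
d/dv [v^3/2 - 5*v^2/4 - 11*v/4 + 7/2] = 3*v^2/2 - 5*v/2 - 11/4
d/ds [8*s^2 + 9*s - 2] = 16*s + 9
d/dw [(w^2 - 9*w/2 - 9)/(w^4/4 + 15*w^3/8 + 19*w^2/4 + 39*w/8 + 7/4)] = 8*(-4*w^4 + 16*w^3 + 191*w^2 + 424*w + 288)/(4*w^7 + 56*w^6 + 321*w^5 + 975*w^4 + 1695*w^3 + 1689*w^2 + 896*w + 196)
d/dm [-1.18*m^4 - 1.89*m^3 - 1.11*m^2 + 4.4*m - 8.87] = -4.72*m^3 - 5.67*m^2 - 2.22*m + 4.4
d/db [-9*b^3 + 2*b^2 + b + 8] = -27*b^2 + 4*b + 1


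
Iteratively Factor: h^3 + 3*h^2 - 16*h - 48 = (h - 4)*(h^2 + 7*h + 12) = (h - 4)*(h + 4)*(h + 3)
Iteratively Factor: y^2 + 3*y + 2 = (y + 1)*(y + 2)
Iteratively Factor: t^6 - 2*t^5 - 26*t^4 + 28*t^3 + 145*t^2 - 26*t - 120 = (t + 1)*(t^5 - 3*t^4 - 23*t^3 + 51*t^2 + 94*t - 120) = (t - 1)*(t + 1)*(t^4 - 2*t^3 - 25*t^2 + 26*t + 120) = (t - 1)*(t + 1)*(t + 2)*(t^3 - 4*t^2 - 17*t + 60) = (t - 1)*(t + 1)*(t + 2)*(t + 4)*(t^2 - 8*t + 15) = (t - 3)*(t - 1)*(t + 1)*(t + 2)*(t + 4)*(t - 5)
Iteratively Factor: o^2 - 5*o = (o)*(o - 5)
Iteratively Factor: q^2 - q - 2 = (q + 1)*(q - 2)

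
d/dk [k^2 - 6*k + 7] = 2*k - 6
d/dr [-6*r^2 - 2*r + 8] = -12*r - 2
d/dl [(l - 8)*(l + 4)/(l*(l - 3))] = (l^2 + 64*l - 96)/(l^2*(l^2 - 6*l + 9))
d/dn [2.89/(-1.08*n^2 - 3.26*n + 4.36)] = (6.2424*n + 9.4214)/(1.08*n^2 + 3.26*n - 4.36)^2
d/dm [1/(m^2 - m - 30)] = (1 - 2*m)/(-m^2 + m + 30)^2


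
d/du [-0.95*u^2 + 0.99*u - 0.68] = 0.99 - 1.9*u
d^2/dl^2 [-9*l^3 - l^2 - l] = -54*l - 2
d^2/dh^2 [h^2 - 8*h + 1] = 2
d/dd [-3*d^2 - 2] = -6*d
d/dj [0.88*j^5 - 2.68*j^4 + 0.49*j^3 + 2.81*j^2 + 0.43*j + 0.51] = 4.4*j^4 - 10.72*j^3 + 1.47*j^2 + 5.62*j + 0.43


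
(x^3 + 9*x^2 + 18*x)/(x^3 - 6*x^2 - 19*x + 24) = x*(x + 6)/(x^2 - 9*x + 8)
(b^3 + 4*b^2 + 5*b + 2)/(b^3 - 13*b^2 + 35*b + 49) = (b^2 + 3*b + 2)/(b^2 - 14*b + 49)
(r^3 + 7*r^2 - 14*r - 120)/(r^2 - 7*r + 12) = (r^2 + 11*r + 30)/(r - 3)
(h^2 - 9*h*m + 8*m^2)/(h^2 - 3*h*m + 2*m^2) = (h - 8*m)/(h - 2*m)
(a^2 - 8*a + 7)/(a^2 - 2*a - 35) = (a - 1)/(a + 5)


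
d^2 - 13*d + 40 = (d - 8)*(d - 5)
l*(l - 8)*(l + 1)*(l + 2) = l^4 - 5*l^3 - 22*l^2 - 16*l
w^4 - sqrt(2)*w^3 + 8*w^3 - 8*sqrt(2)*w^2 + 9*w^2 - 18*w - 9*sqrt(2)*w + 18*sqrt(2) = (w - 1)*(w + 3)*(w + 6)*(w - sqrt(2))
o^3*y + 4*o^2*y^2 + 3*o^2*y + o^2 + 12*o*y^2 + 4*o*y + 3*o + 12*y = (o + 3)*(o + 4*y)*(o*y + 1)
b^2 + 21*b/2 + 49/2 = (b + 7/2)*(b + 7)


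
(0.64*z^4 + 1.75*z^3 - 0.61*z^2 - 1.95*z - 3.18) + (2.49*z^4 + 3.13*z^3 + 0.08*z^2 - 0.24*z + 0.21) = 3.13*z^4 + 4.88*z^3 - 0.53*z^2 - 2.19*z - 2.97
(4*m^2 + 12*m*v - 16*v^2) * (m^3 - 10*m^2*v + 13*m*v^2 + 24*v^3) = 4*m^5 - 28*m^4*v - 84*m^3*v^2 + 412*m^2*v^3 + 80*m*v^4 - 384*v^5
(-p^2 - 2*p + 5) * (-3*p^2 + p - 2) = 3*p^4 + 5*p^3 - 15*p^2 + 9*p - 10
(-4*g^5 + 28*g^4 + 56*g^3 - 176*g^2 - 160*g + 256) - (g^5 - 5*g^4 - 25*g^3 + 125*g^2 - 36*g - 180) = -5*g^5 + 33*g^4 + 81*g^3 - 301*g^2 - 124*g + 436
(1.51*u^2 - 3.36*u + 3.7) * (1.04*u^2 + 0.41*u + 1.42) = 1.5704*u^4 - 2.8753*u^3 + 4.6146*u^2 - 3.2542*u + 5.254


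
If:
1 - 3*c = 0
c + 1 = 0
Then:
No Solution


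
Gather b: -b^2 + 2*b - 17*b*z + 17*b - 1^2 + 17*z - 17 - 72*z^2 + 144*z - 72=-b^2 + b*(19 - 17*z) - 72*z^2 + 161*z - 90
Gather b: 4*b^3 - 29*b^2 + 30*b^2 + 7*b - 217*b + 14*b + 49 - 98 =4*b^3 + b^2 - 196*b - 49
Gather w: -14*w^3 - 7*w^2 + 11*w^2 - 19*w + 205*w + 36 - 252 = -14*w^3 + 4*w^2 + 186*w - 216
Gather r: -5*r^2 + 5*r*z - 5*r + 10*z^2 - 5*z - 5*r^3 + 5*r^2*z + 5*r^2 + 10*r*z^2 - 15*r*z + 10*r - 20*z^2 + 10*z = -5*r^3 + 5*r^2*z + r*(10*z^2 - 10*z + 5) - 10*z^2 + 5*z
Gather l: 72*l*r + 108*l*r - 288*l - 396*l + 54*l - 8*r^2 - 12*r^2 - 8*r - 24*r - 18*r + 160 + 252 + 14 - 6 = l*(180*r - 630) - 20*r^2 - 50*r + 420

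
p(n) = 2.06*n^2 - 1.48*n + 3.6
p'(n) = 4.12*n - 1.48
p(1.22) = 4.86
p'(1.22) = 3.55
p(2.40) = 11.91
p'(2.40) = 8.41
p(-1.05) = 7.43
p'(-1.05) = -5.81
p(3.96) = 30.04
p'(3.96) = 14.84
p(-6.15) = 90.62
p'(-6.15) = -26.82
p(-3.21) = 29.58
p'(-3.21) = -14.71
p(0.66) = 3.52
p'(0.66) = 1.24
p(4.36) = 36.31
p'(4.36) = 16.48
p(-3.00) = 26.58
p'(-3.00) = -13.84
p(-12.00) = 318.00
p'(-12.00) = -50.92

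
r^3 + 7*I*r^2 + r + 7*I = (r - I)*(r + I)*(r + 7*I)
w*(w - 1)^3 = w^4 - 3*w^3 + 3*w^2 - w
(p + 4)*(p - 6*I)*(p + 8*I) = p^3 + 4*p^2 + 2*I*p^2 + 48*p + 8*I*p + 192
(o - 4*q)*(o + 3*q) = o^2 - o*q - 12*q^2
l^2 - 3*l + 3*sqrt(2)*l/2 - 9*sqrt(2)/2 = (l - 3)*(l + 3*sqrt(2)/2)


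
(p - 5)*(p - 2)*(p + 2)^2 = p^4 - 3*p^3 - 14*p^2 + 12*p + 40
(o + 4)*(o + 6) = o^2 + 10*o + 24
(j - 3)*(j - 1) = j^2 - 4*j + 3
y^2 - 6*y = y*(y - 6)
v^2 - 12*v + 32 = (v - 8)*(v - 4)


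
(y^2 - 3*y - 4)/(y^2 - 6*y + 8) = (y + 1)/(y - 2)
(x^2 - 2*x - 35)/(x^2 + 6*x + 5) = (x - 7)/(x + 1)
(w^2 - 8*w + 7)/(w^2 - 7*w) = (w - 1)/w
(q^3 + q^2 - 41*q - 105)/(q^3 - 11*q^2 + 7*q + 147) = (q + 5)/(q - 7)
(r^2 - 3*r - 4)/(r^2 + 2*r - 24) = (r + 1)/(r + 6)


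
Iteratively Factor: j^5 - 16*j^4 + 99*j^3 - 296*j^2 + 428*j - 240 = (j - 2)*(j^4 - 14*j^3 + 71*j^2 - 154*j + 120) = (j - 4)*(j - 2)*(j^3 - 10*j^2 + 31*j - 30) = (j - 4)*(j - 2)^2*(j^2 - 8*j + 15) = (j - 4)*(j - 3)*(j - 2)^2*(j - 5)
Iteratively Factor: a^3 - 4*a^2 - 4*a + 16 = (a - 2)*(a^2 - 2*a - 8) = (a - 4)*(a - 2)*(a + 2)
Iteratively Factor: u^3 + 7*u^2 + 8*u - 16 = (u + 4)*(u^2 + 3*u - 4) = (u + 4)^2*(u - 1)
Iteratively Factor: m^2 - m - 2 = (m + 1)*(m - 2)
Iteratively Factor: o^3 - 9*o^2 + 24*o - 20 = (o - 2)*(o^2 - 7*o + 10) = (o - 2)^2*(o - 5)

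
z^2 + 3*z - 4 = (z - 1)*(z + 4)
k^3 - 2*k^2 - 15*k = k*(k - 5)*(k + 3)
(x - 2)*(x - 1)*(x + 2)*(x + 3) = x^4 + 2*x^3 - 7*x^2 - 8*x + 12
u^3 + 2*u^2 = u^2*(u + 2)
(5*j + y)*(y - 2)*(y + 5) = 5*j*y^2 + 15*j*y - 50*j + y^3 + 3*y^2 - 10*y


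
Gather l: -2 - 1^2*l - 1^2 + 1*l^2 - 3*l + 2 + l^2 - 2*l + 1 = 2*l^2 - 6*l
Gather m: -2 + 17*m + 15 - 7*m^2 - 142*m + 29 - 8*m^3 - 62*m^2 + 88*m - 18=-8*m^3 - 69*m^2 - 37*m + 24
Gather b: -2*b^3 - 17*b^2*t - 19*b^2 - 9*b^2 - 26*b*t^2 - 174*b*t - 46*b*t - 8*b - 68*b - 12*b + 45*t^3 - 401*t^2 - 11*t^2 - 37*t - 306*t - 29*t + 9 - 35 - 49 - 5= -2*b^3 + b^2*(-17*t - 28) + b*(-26*t^2 - 220*t - 88) + 45*t^3 - 412*t^2 - 372*t - 80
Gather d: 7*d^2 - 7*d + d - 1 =7*d^2 - 6*d - 1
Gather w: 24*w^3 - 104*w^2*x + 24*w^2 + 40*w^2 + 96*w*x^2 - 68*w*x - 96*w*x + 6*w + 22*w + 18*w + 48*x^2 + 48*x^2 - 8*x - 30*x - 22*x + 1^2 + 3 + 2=24*w^3 + w^2*(64 - 104*x) + w*(96*x^2 - 164*x + 46) + 96*x^2 - 60*x + 6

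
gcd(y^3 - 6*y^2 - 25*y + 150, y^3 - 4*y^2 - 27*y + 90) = y^2 - y - 30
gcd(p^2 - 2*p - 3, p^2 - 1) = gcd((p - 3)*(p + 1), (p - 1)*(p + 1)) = p + 1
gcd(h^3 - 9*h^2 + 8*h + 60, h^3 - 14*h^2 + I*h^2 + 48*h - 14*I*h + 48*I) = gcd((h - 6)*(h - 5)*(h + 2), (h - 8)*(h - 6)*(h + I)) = h - 6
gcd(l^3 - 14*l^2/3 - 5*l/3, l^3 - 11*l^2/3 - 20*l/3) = l^2 - 5*l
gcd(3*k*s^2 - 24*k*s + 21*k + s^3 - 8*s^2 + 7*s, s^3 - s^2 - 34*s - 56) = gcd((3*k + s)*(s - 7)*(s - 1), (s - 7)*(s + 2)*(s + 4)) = s - 7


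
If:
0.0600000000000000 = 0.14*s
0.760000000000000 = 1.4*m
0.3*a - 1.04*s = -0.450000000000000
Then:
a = -0.01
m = 0.54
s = 0.43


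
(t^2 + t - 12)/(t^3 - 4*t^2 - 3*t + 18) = (t + 4)/(t^2 - t - 6)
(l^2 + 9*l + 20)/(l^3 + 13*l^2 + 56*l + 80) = 1/(l + 4)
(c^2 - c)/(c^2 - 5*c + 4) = c/(c - 4)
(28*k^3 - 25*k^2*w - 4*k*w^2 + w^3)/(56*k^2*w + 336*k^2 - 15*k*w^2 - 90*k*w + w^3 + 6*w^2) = (-4*k^2 + 3*k*w + w^2)/(-8*k*w - 48*k + w^2 + 6*w)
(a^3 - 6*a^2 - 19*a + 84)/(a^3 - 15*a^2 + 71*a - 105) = (a + 4)/(a - 5)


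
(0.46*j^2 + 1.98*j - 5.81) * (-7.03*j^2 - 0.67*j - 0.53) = -3.2338*j^4 - 14.2276*j^3 + 39.2739*j^2 + 2.8433*j + 3.0793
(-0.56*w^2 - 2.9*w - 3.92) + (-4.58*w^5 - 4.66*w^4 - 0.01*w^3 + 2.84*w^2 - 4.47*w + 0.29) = -4.58*w^5 - 4.66*w^4 - 0.01*w^3 + 2.28*w^2 - 7.37*w - 3.63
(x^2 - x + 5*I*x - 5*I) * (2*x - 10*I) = 2*x^3 - 2*x^2 + 50*x - 50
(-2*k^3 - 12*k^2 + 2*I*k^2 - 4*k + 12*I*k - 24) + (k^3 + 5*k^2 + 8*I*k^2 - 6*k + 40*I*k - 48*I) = -k^3 - 7*k^2 + 10*I*k^2 - 10*k + 52*I*k - 24 - 48*I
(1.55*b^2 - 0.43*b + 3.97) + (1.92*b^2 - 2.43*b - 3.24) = 3.47*b^2 - 2.86*b + 0.73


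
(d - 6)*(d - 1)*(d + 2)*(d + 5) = d^4 - 33*d^2 - 28*d + 60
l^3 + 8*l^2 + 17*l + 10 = (l + 1)*(l + 2)*(l + 5)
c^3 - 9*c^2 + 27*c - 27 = (c - 3)^3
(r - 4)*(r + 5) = r^2 + r - 20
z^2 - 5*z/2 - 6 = (z - 4)*(z + 3/2)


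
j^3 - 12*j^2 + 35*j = j*(j - 7)*(j - 5)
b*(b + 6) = b^2 + 6*b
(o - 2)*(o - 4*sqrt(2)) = o^2 - 4*sqrt(2)*o - 2*o + 8*sqrt(2)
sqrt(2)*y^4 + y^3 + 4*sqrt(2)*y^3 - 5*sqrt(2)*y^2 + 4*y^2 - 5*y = y*(y - 1)*(y + 5)*(sqrt(2)*y + 1)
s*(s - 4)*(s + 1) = s^3 - 3*s^2 - 4*s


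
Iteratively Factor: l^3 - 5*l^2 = (l - 5)*(l^2) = l*(l - 5)*(l)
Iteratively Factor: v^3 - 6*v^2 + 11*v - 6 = (v - 2)*(v^2 - 4*v + 3) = (v - 3)*(v - 2)*(v - 1)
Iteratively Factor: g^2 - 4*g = (g)*(g - 4)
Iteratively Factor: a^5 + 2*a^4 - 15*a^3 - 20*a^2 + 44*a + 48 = (a - 3)*(a^4 + 5*a^3 - 20*a - 16) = (a - 3)*(a - 2)*(a^3 + 7*a^2 + 14*a + 8) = (a - 3)*(a - 2)*(a + 4)*(a^2 + 3*a + 2) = (a - 3)*(a - 2)*(a + 1)*(a + 4)*(a + 2)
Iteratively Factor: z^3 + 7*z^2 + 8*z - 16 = (z + 4)*(z^2 + 3*z - 4) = (z - 1)*(z + 4)*(z + 4)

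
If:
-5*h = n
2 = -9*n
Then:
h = 2/45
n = -2/9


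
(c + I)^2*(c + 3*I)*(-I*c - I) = -I*c^4 + 5*c^3 - I*c^3 + 5*c^2 + 7*I*c^2 - 3*c + 7*I*c - 3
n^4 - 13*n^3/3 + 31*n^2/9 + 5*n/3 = n*(n - 3)*(n - 5/3)*(n + 1/3)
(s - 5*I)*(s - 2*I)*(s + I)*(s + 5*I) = s^4 - I*s^3 + 27*s^2 - 25*I*s + 50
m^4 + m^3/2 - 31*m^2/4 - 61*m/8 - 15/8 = (m - 3)*(m + 1/2)^2*(m + 5/2)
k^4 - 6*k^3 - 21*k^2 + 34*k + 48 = (k - 8)*(k - 2)*(k + 1)*(k + 3)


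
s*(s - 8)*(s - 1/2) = s^3 - 17*s^2/2 + 4*s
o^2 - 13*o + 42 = (o - 7)*(o - 6)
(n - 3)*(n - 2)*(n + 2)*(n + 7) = n^4 + 4*n^3 - 25*n^2 - 16*n + 84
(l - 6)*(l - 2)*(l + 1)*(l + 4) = l^4 - 3*l^3 - 24*l^2 + 28*l + 48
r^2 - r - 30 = (r - 6)*(r + 5)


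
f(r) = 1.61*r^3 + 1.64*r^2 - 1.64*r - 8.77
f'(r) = 4.83*r^2 + 3.28*r - 1.64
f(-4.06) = -82.83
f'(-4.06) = 64.66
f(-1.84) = -10.23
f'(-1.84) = 8.68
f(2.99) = 44.02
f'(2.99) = 51.35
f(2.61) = 26.75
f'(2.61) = 39.82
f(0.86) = -7.94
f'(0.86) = 4.75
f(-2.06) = -12.51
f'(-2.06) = 12.10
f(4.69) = 185.70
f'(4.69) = 119.98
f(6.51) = 494.25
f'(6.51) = 224.41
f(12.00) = 2989.79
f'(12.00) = 733.24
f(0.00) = -8.77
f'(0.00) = -1.64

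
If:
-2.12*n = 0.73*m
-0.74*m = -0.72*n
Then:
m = 0.00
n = 0.00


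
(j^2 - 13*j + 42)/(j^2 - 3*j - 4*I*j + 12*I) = (j^2 - 13*j + 42)/(j^2 - 3*j - 4*I*j + 12*I)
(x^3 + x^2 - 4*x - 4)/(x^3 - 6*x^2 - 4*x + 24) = (x + 1)/(x - 6)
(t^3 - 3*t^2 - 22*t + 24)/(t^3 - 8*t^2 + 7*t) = (t^2 - 2*t - 24)/(t*(t - 7))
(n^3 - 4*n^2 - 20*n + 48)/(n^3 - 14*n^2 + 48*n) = (n^2 + 2*n - 8)/(n*(n - 8))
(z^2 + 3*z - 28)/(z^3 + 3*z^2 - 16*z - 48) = (z + 7)/(z^2 + 7*z + 12)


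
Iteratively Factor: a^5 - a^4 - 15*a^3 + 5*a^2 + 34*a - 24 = (a + 2)*(a^4 - 3*a^3 - 9*a^2 + 23*a - 12) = (a + 2)*(a + 3)*(a^3 - 6*a^2 + 9*a - 4) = (a - 1)*(a + 2)*(a + 3)*(a^2 - 5*a + 4) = (a - 4)*(a - 1)*(a + 2)*(a + 3)*(a - 1)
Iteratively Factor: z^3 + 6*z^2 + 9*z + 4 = (z + 4)*(z^2 + 2*z + 1) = (z + 1)*(z + 4)*(z + 1)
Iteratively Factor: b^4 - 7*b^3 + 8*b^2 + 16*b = (b)*(b^3 - 7*b^2 + 8*b + 16) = b*(b - 4)*(b^2 - 3*b - 4) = b*(b - 4)*(b + 1)*(b - 4)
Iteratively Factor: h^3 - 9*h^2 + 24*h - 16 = (h - 1)*(h^2 - 8*h + 16) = (h - 4)*(h - 1)*(h - 4)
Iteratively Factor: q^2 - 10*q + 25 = (q - 5)*(q - 5)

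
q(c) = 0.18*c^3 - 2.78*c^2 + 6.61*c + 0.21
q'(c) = 0.54*c^2 - 5.56*c + 6.61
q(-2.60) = -38.93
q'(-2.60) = 24.72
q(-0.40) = -2.89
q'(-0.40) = 8.92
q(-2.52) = -36.98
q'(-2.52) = 24.05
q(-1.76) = -21.02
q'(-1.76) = 18.07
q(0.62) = 3.28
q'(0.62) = 3.37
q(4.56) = -10.39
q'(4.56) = -7.52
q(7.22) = -29.24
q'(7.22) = -5.38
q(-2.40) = -34.16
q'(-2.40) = 23.06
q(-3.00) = -49.50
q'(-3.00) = 28.15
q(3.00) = -0.12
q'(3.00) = -5.21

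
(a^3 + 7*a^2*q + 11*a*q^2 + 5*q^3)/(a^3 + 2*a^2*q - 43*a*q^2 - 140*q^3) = (-a^2 - 2*a*q - q^2)/(-a^2 + 3*a*q + 28*q^2)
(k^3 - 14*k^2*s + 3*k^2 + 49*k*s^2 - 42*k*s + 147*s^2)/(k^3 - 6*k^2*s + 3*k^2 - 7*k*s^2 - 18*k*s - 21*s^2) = (k - 7*s)/(k + s)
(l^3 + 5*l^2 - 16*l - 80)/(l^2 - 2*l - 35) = (l^2 - 16)/(l - 7)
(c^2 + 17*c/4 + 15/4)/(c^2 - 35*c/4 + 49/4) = (4*c^2 + 17*c + 15)/(4*c^2 - 35*c + 49)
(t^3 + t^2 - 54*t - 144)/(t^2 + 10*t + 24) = (t^2 - 5*t - 24)/(t + 4)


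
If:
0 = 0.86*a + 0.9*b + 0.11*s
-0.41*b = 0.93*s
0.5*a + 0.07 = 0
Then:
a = -0.14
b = 0.14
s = -0.06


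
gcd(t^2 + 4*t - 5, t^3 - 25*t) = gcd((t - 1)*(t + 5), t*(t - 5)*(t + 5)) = t + 5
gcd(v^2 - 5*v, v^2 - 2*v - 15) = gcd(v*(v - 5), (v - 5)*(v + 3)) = v - 5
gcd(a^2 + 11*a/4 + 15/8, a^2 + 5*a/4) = a + 5/4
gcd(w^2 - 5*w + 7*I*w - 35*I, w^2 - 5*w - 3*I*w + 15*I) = w - 5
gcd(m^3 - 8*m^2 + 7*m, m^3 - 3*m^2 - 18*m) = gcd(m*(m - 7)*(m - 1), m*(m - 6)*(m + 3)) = m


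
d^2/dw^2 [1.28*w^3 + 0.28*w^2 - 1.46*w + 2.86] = 7.68*w + 0.56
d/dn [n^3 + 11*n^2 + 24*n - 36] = 3*n^2 + 22*n + 24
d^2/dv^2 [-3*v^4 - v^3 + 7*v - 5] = 6*v*(-6*v - 1)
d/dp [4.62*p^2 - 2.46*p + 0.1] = 9.24*p - 2.46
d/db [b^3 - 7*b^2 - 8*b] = 3*b^2 - 14*b - 8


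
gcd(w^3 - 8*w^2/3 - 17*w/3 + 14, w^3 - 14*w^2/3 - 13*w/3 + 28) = w^2 - 2*w/3 - 7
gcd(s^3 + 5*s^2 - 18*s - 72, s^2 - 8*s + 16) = s - 4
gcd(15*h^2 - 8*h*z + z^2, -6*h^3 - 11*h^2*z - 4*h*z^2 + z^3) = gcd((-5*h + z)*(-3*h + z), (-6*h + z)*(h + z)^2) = 1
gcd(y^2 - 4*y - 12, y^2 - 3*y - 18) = y - 6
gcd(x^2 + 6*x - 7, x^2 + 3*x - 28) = x + 7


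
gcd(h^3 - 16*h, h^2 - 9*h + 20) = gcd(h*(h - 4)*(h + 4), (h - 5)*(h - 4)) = h - 4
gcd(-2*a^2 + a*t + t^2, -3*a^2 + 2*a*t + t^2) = -a + t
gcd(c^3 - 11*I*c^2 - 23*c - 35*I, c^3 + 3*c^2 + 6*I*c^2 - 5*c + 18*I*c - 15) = c + I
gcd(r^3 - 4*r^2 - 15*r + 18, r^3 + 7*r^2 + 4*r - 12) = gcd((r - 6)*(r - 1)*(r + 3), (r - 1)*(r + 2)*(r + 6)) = r - 1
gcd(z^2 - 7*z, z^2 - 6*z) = z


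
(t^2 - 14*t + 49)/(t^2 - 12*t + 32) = (t^2 - 14*t + 49)/(t^2 - 12*t + 32)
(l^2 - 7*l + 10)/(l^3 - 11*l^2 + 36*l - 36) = (l - 5)/(l^2 - 9*l + 18)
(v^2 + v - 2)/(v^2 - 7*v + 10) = (v^2 + v - 2)/(v^2 - 7*v + 10)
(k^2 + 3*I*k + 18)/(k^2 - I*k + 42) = (k - 3*I)/(k - 7*I)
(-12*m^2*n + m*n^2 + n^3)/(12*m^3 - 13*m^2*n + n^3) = -n/(m - n)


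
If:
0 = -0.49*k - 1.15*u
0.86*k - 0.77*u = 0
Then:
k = 0.00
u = 0.00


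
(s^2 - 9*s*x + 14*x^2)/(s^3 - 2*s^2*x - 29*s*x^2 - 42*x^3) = (s - 2*x)/(s^2 + 5*s*x + 6*x^2)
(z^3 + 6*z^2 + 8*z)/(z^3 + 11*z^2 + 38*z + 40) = z/(z + 5)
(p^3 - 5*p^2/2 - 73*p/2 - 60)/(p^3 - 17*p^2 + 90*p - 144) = (2*p^2 + 11*p + 15)/(2*(p^2 - 9*p + 18))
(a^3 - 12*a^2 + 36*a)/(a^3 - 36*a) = (a - 6)/(a + 6)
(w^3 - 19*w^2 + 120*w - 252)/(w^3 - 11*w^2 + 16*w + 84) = (w - 6)/(w + 2)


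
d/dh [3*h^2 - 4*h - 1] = 6*h - 4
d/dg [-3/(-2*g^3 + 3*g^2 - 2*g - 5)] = 6*(-3*g^2 + 3*g - 1)/(2*g^3 - 3*g^2 + 2*g + 5)^2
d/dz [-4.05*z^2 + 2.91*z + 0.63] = 2.91 - 8.1*z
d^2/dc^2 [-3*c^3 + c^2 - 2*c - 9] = 2 - 18*c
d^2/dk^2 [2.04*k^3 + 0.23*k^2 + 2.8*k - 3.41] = 12.24*k + 0.46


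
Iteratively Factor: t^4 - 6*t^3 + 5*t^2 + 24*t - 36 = (t - 2)*(t^3 - 4*t^2 - 3*t + 18) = (t - 3)*(t - 2)*(t^2 - t - 6) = (t - 3)^2*(t - 2)*(t + 2)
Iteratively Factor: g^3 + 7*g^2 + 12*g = (g + 4)*(g^2 + 3*g) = g*(g + 4)*(g + 3)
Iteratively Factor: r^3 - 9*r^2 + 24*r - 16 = (r - 1)*(r^2 - 8*r + 16) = (r - 4)*(r - 1)*(r - 4)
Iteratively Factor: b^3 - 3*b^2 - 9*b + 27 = (b + 3)*(b^2 - 6*b + 9) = (b - 3)*(b + 3)*(b - 3)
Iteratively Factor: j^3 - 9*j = (j)*(j^2 - 9) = j*(j + 3)*(j - 3)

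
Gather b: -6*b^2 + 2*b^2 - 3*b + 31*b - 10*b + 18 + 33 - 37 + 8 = -4*b^2 + 18*b + 22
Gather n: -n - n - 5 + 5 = -2*n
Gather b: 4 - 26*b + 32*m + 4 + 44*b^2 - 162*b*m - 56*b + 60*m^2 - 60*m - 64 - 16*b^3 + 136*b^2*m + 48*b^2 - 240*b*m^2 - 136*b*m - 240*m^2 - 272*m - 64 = -16*b^3 + b^2*(136*m + 92) + b*(-240*m^2 - 298*m - 82) - 180*m^2 - 300*m - 120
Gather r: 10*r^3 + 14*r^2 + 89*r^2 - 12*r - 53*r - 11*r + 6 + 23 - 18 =10*r^3 + 103*r^2 - 76*r + 11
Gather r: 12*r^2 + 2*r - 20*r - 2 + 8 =12*r^2 - 18*r + 6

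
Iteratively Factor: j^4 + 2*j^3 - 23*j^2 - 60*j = (j + 3)*(j^3 - j^2 - 20*j) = (j - 5)*(j + 3)*(j^2 + 4*j) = (j - 5)*(j + 3)*(j + 4)*(j)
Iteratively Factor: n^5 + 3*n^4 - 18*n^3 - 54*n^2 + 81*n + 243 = (n + 3)*(n^4 - 18*n^2 + 81) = (n + 3)^2*(n^3 - 3*n^2 - 9*n + 27) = (n - 3)*(n + 3)^2*(n^2 - 9) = (n - 3)^2*(n + 3)^2*(n + 3)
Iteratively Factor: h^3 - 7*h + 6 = (h + 3)*(h^2 - 3*h + 2) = (h - 2)*(h + 3)*(h - 1)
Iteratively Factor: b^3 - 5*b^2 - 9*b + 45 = (b - 3)*(b^2 - 2*b - 15) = (b - 5)*(b - 3)*(b + 3)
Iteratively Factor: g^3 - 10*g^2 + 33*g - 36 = (g - 3)*(g^2 - 7*g + 12) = (g - 3)^2*(g - 4)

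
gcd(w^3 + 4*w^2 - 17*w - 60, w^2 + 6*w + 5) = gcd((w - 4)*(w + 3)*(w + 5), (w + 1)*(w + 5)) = w + 5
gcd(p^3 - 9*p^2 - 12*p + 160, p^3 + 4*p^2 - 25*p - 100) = p^2 - p - 20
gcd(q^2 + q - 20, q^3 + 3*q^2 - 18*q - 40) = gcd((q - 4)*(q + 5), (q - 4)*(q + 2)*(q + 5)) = q^2 + q - 20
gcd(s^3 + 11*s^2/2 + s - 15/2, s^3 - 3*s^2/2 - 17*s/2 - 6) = s + 3/2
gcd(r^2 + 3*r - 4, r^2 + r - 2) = r - 1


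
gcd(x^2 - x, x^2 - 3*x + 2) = x - 1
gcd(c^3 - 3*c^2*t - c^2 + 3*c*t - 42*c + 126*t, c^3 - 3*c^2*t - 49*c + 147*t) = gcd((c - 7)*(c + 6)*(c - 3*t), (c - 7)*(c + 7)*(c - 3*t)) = -c^2 + 3*c*t + 7*c - 21*t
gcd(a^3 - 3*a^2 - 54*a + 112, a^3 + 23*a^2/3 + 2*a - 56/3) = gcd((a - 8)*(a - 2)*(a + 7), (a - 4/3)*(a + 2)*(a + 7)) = a + 7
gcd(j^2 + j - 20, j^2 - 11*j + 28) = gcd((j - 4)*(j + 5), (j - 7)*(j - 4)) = j - 4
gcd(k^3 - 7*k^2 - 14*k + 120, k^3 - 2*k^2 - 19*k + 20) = k^2 - k - 20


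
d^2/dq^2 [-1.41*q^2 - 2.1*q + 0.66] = -2.82000000000000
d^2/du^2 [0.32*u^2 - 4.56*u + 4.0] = 0.640000000000000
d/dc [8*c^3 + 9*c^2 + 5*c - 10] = 24*c^2 + 18*c + 5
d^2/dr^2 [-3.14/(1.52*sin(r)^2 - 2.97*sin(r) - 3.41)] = (-29.018624*sin(r)^4 + 42.525648*sin(r)^3 - 49.270682*sin(r)^2 - 53.250318*sin(r) + 87.945748)/(-1.52*sin(r)^2 + 2.97*sin(r) + 3.41)^3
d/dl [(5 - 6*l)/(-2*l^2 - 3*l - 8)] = (-12*l^2 + 20*l + 63)/(4*l^4 + 12*l^3 + 41*l^2 + 48*l + 64)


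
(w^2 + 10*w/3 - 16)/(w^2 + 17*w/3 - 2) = (3*w - 8)/(3*w - 1)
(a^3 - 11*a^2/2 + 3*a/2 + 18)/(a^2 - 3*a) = a - 5/2 - 6/a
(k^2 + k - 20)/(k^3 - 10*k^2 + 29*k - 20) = (k + 5)/(k^2 - 6*k + 5)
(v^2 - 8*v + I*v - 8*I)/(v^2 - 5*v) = (v^2 + v*(-8 + I) - 8*I)/(v*(v - 5))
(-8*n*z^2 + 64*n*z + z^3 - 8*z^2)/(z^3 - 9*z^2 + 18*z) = (-8*n*z + 64*n + z^2 - 8*z)/(z^2 - 9*z + 18)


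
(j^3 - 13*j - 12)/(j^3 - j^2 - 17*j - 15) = (j - 4)/(j - 5)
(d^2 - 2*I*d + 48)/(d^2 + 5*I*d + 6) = (d - 8*I)/(d - I)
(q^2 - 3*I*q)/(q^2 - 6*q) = (q - 3*I)/(q - 6)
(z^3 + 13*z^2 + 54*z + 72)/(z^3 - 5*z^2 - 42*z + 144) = (z^2 + 7*z + 12)/(z^2 - 11*z + 24)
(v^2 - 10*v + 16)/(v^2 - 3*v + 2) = (v - 8)/(v - 1)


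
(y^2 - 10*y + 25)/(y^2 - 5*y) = (y - 5)/y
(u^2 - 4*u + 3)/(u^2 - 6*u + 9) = (u - 1)/(u - 3)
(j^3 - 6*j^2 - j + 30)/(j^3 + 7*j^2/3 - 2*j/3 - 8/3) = 3*(j^2 - 8*j + 15)/(3*j^2 + j - 4)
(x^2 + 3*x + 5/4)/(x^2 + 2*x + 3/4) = (2*x + 5)/(2*x + 3)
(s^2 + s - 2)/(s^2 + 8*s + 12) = (s - 1)/(s + 6)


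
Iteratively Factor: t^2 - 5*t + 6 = (t - 2)*(t - 3)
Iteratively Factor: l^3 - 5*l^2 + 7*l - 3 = (l - 1)*(l^2 - 4*l + 3) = (l - 1)^2*(l - 3)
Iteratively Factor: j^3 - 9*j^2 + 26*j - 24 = (j - 3)*(j^2 - 6*j + 8) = (j - 4)*(j - 3)*(j - 2)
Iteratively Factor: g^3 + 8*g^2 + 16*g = (g + 4)*(g^2 + 4*g) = g*(g + 4)*(g + 4)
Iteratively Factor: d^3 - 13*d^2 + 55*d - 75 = (d - 5)*(d^2 - 8*d + 15) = (d - 5)*(d - 3)*(d - 5)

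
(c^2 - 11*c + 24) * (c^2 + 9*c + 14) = c^4 - 2*c^3 - 61*c^2 + 62*c + 336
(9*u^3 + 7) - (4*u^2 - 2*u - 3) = 9*u^3 - 4*u^2 + 2*u + 10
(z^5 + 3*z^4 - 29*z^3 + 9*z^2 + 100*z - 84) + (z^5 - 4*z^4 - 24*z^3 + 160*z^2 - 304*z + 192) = 2*z^5 - z^4 - 53*z^3 + 169*z^2 - 204*z + 108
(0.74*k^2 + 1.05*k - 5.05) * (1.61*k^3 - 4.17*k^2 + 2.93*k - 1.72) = 1.1914*k^5 - 1.3953*k^4 - 10.3408*k^3 + 22.8622*k^2 - 16.6025*k + 8.686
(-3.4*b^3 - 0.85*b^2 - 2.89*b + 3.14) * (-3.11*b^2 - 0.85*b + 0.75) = 10.574*b^5 + 5.5335*b^4 + 7.1604*b^3 - 7.9464*b^2 - 4.8365*b + 2.355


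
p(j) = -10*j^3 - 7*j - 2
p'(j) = -30*j^2 - 7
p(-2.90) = 262.19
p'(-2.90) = -259.30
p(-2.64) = 200.48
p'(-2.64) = -216.09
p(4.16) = -751.03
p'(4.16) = -526.17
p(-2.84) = 246.94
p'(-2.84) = -248.97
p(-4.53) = 959.31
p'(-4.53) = -622.63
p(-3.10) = 317.61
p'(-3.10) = -295.30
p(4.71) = -1079.84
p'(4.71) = -672.52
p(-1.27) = 27.37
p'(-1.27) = -55.39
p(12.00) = -17366.00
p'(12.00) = -4327.00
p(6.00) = -2204.00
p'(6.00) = -1087.00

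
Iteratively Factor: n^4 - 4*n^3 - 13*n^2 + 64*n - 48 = (n - 4)*(n^3 - 13*n + 12) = (n - 4)*(n - 3)*(n^2 + 3*n - 4) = (n - 4)*(n - 3)*(n + 4)*(n - 1)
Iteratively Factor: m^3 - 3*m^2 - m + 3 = (m - 1)*(m^2 - 2*m - 3) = (m - 1)*(m + 1)*(m - 3)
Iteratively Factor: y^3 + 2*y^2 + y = (y + 1)*(y^2 + y) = (y + 1)^2*(y)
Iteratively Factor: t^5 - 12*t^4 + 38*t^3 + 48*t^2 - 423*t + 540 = (t - 3)*(t^4 - 9*t^3 + 11*t^2 + 81*t - 180) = (t - 3)^2*(t^3 - 6*t^2 - 7*t + 60) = (t - 4)*(t - 3)^2*(t^2 - 2*t - 15) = (t - 5)*(t - 4)*(t - 3)^2*(t + 3)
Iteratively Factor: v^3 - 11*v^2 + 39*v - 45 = (v - 3)*(v^2 - 8*v + 15) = (v - 3)^2*(v - 5)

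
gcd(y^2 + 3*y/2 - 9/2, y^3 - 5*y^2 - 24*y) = y + 3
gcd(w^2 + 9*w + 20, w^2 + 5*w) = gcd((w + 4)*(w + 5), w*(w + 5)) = w + 5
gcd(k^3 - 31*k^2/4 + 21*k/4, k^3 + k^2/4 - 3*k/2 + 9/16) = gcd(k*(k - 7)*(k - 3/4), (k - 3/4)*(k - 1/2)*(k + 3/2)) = k - 3/4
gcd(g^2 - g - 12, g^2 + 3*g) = g + 3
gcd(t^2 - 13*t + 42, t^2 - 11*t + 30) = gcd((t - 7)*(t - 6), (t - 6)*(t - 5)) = t - 6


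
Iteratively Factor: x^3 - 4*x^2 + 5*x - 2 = (x - 1)*(x^2 - 3*x + 2) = (x - 1)^2*(x - 2)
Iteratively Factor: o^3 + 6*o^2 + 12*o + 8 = (o + 2)*(o^2 + 4*o + 4) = (o + 2)^2*(o + 2)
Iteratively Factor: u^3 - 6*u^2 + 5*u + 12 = (u - 3)*(u^2 - 3*u - 4) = (u - 3)*(u + 1)*(u - 4)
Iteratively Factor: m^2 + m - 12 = (m - 3)*(m + 4)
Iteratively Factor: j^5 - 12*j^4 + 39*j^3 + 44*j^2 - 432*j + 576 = (j - 3)*(j^4 - 9*j^3 + 12*j^2 + 80*j - 192) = (j - 4)*(j - 3)*(j^3 - 5*j^2 - 8*j + 48) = (j - 4)^2*(j - 3)*(j^2 - j - 12) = (j - 4)^3*(j - 3)*(j + 3)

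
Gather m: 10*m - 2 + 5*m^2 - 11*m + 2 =5*m^2 - m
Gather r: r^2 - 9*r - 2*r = r^2 - 11*r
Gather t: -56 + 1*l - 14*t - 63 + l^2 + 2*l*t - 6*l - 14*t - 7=l^2 - 5*l + t*(2*l - 28) - 126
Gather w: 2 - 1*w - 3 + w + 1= 0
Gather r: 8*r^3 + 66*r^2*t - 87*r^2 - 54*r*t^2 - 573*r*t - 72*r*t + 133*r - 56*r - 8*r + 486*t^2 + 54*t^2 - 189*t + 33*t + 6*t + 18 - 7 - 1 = 8*r^3 + r^2*(66*t - 87) + r*(-54*t^2 - 645*t + 69) + 540*t^2 - 150*t + 10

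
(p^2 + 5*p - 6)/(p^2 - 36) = (p - 1)/(p - 6)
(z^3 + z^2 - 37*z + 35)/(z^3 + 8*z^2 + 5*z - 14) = (z - 5)/(z + 2)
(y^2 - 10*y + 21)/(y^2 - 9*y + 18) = (y - 7)/(y - 6)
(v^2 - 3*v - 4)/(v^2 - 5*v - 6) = (v - 4)/(v - 6)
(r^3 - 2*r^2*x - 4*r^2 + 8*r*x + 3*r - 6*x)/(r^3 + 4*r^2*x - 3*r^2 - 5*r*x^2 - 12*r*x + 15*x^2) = (-r^2 + 2*r*x + r - 2*x)/(-r^2 - 4*r*x + 5*x^2)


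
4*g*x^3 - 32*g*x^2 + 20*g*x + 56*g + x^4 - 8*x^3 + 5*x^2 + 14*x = (4*g + x)*(x - 7)*(x - 2)*(x + 1)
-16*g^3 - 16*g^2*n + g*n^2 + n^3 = (-4*g + n)*(g + n)*(4*g + n)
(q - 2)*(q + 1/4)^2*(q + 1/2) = q^4 - q^3 - 27*q^2/16 - 19*q/32 - 1/16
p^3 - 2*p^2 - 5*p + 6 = (p - 3)*(p - 1)*(p + 2)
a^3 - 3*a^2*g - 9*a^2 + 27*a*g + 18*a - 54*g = (a - 6)*(a - 3)*(a - 3*g)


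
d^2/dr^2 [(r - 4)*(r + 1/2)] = 2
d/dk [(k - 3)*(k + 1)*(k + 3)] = 3*k^2 + 2*k - 9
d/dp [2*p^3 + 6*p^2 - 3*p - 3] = 6*p^2 + 12*p - 3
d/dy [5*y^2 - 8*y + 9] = 10*y - 8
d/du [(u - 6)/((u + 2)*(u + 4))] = (-u^2 + 12*u + 44)/(u^4 + 12*u^3 + 52*u^2 + 96*u + 64)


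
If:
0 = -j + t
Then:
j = t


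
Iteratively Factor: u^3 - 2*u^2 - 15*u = (u + 3)*(u^2 - 5*u) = (u - 5)*(u + 3)*(u)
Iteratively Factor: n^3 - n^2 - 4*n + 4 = (n - 1)*(n^2 - 4) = (n - 1)*(n + 2)*(n - 2)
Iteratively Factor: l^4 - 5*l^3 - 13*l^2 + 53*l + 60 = (l + 3)*(l^3 - 8*l^2 + 11*l + 20) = (l + 1)*(l + 3)*(l^2 - 9*l + 20) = (l - 4)*(l + 1)*(l + 3)*(l - 5)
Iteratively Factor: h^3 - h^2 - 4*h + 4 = (h + 2)*(h^2 - 3*h + 2) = (h - 1)*(h + 2)*(h - 2)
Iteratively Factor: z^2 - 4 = (z - 2)*(z + 2)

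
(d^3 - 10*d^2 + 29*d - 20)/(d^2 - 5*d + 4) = d - 5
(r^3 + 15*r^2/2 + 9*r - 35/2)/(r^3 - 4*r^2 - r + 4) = (2*r^2 + 17*r + 35)/(2*(r^2 - 3*r - 4))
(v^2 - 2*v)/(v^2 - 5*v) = (v - 2)/(v - 5)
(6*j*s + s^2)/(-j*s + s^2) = (6*j + s)/(-j + s)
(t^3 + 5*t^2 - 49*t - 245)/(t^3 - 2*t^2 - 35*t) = (t + 7)/t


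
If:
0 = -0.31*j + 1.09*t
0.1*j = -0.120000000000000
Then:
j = -1.20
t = -0.34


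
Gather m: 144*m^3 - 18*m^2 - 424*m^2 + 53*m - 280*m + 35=144*m^3 - 442*m^2 - 227*m + 35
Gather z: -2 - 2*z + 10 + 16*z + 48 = 14*z + 56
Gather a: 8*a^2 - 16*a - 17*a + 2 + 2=8*a^2 - 33*a + 4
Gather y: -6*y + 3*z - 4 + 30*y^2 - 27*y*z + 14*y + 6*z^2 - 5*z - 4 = 30*y^2 + y*(8 - 27*z) + 6*z^2 - 2*z - 8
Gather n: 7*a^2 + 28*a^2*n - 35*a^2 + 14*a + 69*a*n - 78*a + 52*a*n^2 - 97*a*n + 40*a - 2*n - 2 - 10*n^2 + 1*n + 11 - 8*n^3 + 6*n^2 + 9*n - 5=-28*a^2 - 24*a - 8*n^3 + n^2*(52*a - 4) + n*(28*a^2 - 28*a + 8) + 4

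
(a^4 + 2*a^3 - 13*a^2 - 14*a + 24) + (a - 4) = a^4 + 2*a^3 - 13*a^2 - 13*a + 20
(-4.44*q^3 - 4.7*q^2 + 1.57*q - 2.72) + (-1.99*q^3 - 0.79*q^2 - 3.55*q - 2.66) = -6.43*q^3 - 5.49*q^2 - 1.98*q - 5.38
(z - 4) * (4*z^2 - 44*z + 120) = 4*z^3 - 60*z^2 + 296*z - 480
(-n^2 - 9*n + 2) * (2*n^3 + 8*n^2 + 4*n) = -2*n^5 - 26*n^4 - 72*n^3 - 20*n^2 + 8*n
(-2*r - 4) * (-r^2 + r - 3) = 2*r^3 + 2*r^2 + 2*r + 12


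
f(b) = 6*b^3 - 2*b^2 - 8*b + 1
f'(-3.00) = 166.00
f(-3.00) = -155.00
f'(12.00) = 2536.00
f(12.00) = 9985.00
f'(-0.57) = 0.13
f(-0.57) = 3.80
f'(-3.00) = 166.00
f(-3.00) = -155.00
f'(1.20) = 13.12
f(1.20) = -1.11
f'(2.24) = 73.36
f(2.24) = 40.48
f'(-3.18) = 186.74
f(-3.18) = -186.73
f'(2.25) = 74.12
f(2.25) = 41.22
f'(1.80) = 43.12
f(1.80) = 15.11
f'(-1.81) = 58.21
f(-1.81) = -26.65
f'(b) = 18*b^2 - 4*b - 8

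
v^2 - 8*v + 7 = (v - 7)*(v - 1)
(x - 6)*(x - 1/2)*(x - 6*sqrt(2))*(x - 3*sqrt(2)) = x^4 - 9*sqrt(2)*x^3 - 13*x^3/2 + 39*x^2 + 117*sqrt(2)*x^2/2 - 234*x - 27*sqrt(2)*x + 108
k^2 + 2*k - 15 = (k - 3)*(k + 5)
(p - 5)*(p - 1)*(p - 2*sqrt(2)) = p^3 - 6*p^2 - 2*sqrt(2)*p^2 + 5*p + 12*sqrt(2)*p - 10*sqrt(2)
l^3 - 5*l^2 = l^2*(l - 5)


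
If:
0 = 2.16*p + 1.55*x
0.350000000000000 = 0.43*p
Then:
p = 0.81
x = -1.13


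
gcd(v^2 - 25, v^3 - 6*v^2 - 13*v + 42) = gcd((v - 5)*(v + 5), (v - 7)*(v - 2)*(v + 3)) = 1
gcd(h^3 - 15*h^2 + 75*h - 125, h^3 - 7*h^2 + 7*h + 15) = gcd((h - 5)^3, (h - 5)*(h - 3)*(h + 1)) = h - 5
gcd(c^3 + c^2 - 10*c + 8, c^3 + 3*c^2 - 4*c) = c^2 + 3*c - 4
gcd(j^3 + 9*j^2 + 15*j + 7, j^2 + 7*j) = j + 7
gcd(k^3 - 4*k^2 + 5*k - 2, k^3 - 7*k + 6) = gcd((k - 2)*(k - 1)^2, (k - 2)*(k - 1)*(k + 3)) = k^2 - 3*k + 2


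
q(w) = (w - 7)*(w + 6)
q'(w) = 2*w - 1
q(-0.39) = -41.46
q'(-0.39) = -1.78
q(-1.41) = -38.60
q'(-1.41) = -3.82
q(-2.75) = -31.69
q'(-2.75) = -6.50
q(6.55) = -5.65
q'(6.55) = 12.10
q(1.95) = -40.15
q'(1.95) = 2.90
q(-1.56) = -38.01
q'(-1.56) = -4.12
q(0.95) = -42.05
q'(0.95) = 0.90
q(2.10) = -39.69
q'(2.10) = 3.20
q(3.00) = -36.00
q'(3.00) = 5.00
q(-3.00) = -30.00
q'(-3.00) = -7.00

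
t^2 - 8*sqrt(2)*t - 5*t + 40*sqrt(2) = (t - 5)*(t - 8*sqrt(2))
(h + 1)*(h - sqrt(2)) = h^2 - sqrt(2)*h + h - sqrt(2)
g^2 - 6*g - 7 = (g - 7)*(g + 1)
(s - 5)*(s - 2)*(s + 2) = s^3 - 5*s^2 - 4*s + 20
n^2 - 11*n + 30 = (n - 6)*(n - 5)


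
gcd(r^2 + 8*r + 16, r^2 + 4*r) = r + 4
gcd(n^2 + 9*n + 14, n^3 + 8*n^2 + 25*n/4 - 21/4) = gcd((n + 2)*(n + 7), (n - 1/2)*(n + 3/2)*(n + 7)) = n + 7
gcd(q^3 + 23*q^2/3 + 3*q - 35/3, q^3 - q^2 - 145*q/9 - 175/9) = q + 5/3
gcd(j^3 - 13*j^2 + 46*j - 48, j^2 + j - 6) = j - 2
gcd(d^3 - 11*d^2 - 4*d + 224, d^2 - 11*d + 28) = d - 7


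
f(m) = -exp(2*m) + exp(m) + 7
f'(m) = -2*exp(2*m) + exp(m)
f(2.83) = -263.20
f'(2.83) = -557.35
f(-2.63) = 7.07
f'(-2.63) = 0.06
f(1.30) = -2.79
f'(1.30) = -23.26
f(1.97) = -37.25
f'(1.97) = -95.67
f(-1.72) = 7.15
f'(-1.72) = 0.11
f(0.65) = 5.25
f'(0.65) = -5.42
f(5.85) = -120217.48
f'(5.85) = -240796.20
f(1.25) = -1.69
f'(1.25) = -20.87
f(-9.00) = 7.00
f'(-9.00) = 0.00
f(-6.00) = 7.00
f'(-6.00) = 0.00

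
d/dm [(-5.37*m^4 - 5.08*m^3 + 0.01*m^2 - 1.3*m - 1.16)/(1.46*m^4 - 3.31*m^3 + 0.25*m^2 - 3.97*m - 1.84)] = (25.1915*m^6 - 2.71419999999999*m^5 + 68.4138*m^4 + 78.0268*m^3 + 16.8081*m^2 + 0.5432*m - 2.2132)/(2.1316*m^8 - 9.6652*m^7 + 11.6861*m^6 - 13.2474*m^5 + 20.9711*m^4 + 10.1958*m^3 + 14.8409*m^2 + 14.6096*m + 3.3856)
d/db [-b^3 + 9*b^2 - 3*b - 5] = -3*b^2 + 18*b - 3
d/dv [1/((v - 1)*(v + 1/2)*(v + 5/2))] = 4*(-12*v^2 - 16*v + 7)/(16*v^6 + 64*v^5 + 8*v^4 - 152*v^3 - 31*v^2 + 70*v + 25)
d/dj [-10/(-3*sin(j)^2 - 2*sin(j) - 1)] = -20*(3*sin(j) + 1)*cos(j)/(3*sin(j)^2 + 2*sin(j) + 1)^2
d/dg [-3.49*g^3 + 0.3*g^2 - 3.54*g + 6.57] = -10.47*g^2 + 0.6*g - 3.54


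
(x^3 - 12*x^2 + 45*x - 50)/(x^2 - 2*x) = x - 10 + 25/x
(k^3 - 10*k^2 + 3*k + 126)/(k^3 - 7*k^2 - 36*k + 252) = (k + 3)/(k + 6)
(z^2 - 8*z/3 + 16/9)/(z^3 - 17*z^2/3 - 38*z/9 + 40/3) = (3*z - 4)/(3*z^2 - 13*z - 30)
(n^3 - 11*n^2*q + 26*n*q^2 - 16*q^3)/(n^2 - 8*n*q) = n - 3*q + 2*q^2/n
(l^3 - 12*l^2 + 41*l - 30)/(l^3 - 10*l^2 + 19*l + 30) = (l - 1)/(l + 1)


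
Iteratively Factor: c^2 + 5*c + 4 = (c + 4)*(c + 1)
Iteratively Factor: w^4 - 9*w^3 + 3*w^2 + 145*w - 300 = (w - 3)*(w^3 - 6*w^2 - 15*w + 100) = (w - 5)*(w - 3)*(w^2 - w - 20) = (w - 5)^2*(w - 3)*(w + 4)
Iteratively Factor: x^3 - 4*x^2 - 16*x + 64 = (x - 4)*(x^2 - 16) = (x - 4)^2*(x + 4)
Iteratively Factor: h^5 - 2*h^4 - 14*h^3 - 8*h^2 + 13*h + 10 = (h - 5)*(h^4 + 3*h^3 + h^2 - 3*h - 2) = (h - 5)*(h + 1)*(h^3 + 2*h^2 - h - 2) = (h - 5)*(h + 1)^2*(h^2 + h - 2) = (h - 5)*(h + 1)^2*(h + 2)*(h - 1)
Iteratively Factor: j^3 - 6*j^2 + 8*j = (j)*(j^2 - 6*j + 8) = j*(j - 4)*(j - 2)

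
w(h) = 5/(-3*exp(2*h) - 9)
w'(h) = 30*exp(2*h)/(-3*exp(2*h) - 9)^2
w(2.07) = -0.03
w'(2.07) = 0.05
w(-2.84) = -0.55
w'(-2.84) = 0.00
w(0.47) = -0.30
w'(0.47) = 0.28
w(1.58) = -0.06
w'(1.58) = 0.11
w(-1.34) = -0.54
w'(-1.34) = 0.02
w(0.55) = -0.28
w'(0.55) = 0.28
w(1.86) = -0.04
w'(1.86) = 0.07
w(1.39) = -0.09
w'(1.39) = 0.15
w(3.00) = 0.00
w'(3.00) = 0.01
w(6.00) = 0.00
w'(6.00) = 0.00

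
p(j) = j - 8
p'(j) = 1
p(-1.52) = -9.52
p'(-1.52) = 1.00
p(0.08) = -7.92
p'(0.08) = 1.00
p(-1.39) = -9.39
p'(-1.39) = 1.00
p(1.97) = -6.03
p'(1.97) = 1.00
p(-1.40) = -9.40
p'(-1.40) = 1.00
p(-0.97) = -8.97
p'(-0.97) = 1.00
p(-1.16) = -9.16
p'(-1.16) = 1.00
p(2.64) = -5.36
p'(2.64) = 1.00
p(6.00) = -2.00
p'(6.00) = 1.00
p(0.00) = -8.00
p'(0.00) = 1.00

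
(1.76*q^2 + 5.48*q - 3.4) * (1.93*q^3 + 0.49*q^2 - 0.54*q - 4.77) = 3.3968*q^5 + 11.4388*q^4 - 4.8272*q^3 - 13.0204*q^2 - 24.3036*q + 16.218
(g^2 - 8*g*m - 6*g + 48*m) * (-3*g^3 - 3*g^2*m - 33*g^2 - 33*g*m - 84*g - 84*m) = -3*g^5 + 21*g^4*m - 15*g^4 + 24*g^3*m^2 + 105*g^3*m + 114*g^3 + 120*g^2*m^2 - 798*g^2*m + 504*g^2 - 912*g*m^2 - 3528*g*m - 4032*m^2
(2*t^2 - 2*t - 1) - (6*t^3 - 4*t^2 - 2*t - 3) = -6*t^3 + 6*t^2 + 2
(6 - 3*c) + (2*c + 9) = 15 - c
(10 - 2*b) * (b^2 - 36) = -2*b^3 + 10*b^2 + 72*b - 360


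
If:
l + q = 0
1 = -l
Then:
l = -1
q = 1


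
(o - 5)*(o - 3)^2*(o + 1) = o^4 - 10*o^3 + 28*o^2 - 6*o - 45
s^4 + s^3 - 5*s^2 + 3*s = s*(s - 1)^2*(s + 3)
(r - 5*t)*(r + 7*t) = r^2 + 2*r*t - 35*t^2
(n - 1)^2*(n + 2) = n^3 - 3*n + 2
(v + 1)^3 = v^3 + 3*v^2 + 3*v + 1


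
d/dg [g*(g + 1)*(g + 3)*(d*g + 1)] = 4*d*g^3 + 12*d*g^2 + 6*d*g + 3*g^2 + 8*g + 3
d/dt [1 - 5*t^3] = -15*t^2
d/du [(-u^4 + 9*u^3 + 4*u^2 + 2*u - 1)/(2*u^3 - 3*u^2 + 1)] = (-2*u^5 + 4*u^4 - 31*u^3 - 43*u^2 - 4*u - 2)/(4*u^5 - 8*u^4 + u^3 + 5*u^2 - u - 1)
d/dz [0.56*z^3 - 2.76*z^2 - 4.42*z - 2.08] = 1.68*z^2 - 5.52*z - 4.42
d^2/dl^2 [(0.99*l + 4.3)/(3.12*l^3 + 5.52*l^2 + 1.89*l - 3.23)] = (57.822336*l^5 + 604.596096*l^4 + 1233.556848*l^3 + 1057.995648*l^2 + 635.076144*l + 196.141926)/(30.371328*l^9 + 161.201664*l^8 + 340.396992*l^7 + 269.172288*l^6 - 127.568088*l^5 - 350.384184*l^4 - 97.784451*l^3 + 138.155175*l^2 + 59.154543*l - 33.698267)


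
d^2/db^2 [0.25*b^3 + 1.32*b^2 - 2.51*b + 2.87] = 1.5*b + 2.64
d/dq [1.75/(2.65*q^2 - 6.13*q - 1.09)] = (10.7275 - 9.275*q)/(-2.65*q^2 + 6.13*q + 1.09)^2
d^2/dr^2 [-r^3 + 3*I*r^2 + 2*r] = -6*r + 6*I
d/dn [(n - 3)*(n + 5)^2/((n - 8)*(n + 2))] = (n^4 - 12*n^3 - 85*n^2 - 74*n - 370)/(n^4 - 12*n^3 + 4*n^2 + 192*n + 256)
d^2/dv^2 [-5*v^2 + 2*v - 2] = -10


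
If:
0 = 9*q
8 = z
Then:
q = 0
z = 8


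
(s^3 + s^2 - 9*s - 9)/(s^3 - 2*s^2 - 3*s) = (s + 3)/s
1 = 1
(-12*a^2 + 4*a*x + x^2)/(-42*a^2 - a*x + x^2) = (-2*a + x)/(-7*a + x)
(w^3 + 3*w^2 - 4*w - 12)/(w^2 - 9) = (w^2 - 4)/(w - 3)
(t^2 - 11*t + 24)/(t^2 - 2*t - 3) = (t - 8)/(t + 1)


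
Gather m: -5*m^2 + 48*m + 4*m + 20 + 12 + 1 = -5*m^2 + 52*m + 33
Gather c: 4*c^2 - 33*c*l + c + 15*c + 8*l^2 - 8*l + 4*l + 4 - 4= 4*c^2 + c*(16 - 33*l) + 8*l^2 - 4*l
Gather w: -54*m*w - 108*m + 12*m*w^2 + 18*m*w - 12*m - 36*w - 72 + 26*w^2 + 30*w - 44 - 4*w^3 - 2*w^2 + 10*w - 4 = -120*m - 4*w^3 + w^2*(12*m + 24) + w*(4 - 36*m) - 120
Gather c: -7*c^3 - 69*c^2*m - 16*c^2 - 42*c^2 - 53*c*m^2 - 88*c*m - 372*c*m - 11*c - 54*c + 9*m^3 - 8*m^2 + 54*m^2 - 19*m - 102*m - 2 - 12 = -7*c^3 + c^2*(-69*m - 58) + c*(-53*m^2 - 460*m - 65) + 9*m^3 + 46*m^2 - 121*m - 14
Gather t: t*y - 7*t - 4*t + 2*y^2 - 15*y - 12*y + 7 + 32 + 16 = t*(y - 11) + 2*y^2 - 27*y + 55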